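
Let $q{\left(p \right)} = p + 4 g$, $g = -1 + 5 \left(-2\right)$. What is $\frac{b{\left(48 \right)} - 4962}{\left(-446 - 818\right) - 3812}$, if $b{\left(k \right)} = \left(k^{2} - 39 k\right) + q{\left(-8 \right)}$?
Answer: $\frac{2291}{2538} \approx 0.90268$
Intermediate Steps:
$g = -11$ ($g = -1 - 10 = -11$)
$q{\left(p \right)} = -44 + p$ ($q{\left(p \right)} = p + 4 \left(-11\right) = p - 44 = -44 + p$)
$b{\left(k \right)} = -52 + k^{2} - 39 k$ ($b{\left(k \right)} = \left(k^{2} - 39 k\right) - 52 = -52 + k^{2} - 39 k$)
$\frac{b{\left(48 \right)} - 4962}{\left(-446 - 818\right) - 3812} = \frac{\left(-52 + 48^{2} - 1872\right) - 4962}{\left(-446 - 818\right) - 3812} = \frac{\left(-52 + 2304 - 1872\right) - 4962}{-1264 - 3812} = \frac{380 - 4962}{-5076} = \left(-4582\right) \left(- \frac{1}{5076}\right) = \frac{2291}{2538}$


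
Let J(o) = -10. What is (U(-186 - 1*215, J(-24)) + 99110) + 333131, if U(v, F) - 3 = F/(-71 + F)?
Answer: 35011774/81 ≈ 4.3224e+5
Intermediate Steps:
U(v, F) = 3 + F/(-71 + F)
(U(-186 - 1*215, J(-24)) + 99110) + 333131 = ((-213 + 4*(-10))/(-71 - 10) + 99110) + 333131 = ((-213 - 40)/(-81) + 99110) + 333131 = (-1/81*(-253) + 99110) + 333131 = (253/81 + 99110) + 333131 = 8028163/81 + 333131 = 35011774/81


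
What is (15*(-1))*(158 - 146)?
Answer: -180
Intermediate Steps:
(15*(-1))*(158 - 146) = -15*12 = -180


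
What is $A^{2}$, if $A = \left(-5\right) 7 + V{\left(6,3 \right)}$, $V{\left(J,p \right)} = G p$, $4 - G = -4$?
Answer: $121$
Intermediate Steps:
$G = 8$ ($G = 4 - -4 = 4 + 4 = 8$)
$V{\left(J,p \right)} = 8 p$
$A = -11$ ($A = \left(-5\right) 7 + 8 \cdot 3 = -35 + 24 = -11$)
$A^{2} = \left(-11\right)^{2} = 121$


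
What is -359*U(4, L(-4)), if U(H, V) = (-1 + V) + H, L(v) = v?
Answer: 359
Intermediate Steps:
U(H, V) = -1 + H + V
-359*U(4, L(-4)) = -359*(-1 + 4 - 4) = -359*(-1) = 359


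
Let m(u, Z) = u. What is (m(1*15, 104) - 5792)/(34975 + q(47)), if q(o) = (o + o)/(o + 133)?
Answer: -519930/3147797 ≈ -0.16517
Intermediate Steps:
q(o) = 2*o/(133 + o) (q(o) = (2*o)/(133 + o) = 2*o/(133 + o))
(m(1*15, 104) - 5792)/(34975 + q(47)) = (1*15 - 5792)/(34975 + 2*47/(133 + 47)) = (15 - 5792)/(34975 + 2*47/180) = -5777/(34975 + 2*47*(1/180)) = -5777/(34975 + 47/90) = -5777/3147797/90 = -5777*90/3147797 = -519930/3147797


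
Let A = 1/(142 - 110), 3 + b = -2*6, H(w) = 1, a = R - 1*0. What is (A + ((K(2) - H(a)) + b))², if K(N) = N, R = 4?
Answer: 199809/1024 ≈ 195.13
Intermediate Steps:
a = 4 (a = 4 - 1*0 = 4 + 0 = 4)
b = -15 (b = -3 - 2*6 = -3 - 12 = -15)
A = 1/32 ≈ 0.031250
(A + ((K(2) - H(a)) + b))² = (1/32 + ((2 - 1*1) - 15))² = (1/32 + ((2 - 1) - 15))² = (1/32 + (1 - 15))² = (1/32 - 14)² = (-447/32)² = 199809/1024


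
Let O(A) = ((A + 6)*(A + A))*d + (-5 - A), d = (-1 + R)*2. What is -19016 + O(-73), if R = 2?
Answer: 616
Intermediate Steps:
d = 2 (d = (-1 + 2)*2 = 1*2 = 2)
O(A) = -5 - A + 4*A*(6 + A) (O(A) = ((A + 6)*(A + A))*2 + (-5 - A) = ((6 + A)*(2*A))*2 + (-5 - A) = (2*A*(6 + A))*2 + (-5 - A) = 4*A*(6 + A) + (-5 - A) = -5 - A + 4*A*(6 + A))
-19016 + O(-73) = -19016 + (-5 + 4*(-73)**2 + 23*(-73)) = -19016 + (-5 + 4*5329 - 1679) = -19016 + (-5 + 21316 - 1679) = -19016 + 19632 = 616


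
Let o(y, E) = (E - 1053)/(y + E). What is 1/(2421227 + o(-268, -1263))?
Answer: 1531/3706900853 ≈ 4.1301e-7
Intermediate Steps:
o(y, E) = (-1053 + E)/(E + y)
1/(2421227 + o(-268, -1263)) = 1/(2421227 + (-1053 - 1263)/(-1263 - 268)) = 1/(2421227 - 2316/(-1531)) = 1/(2421227 - 1/1531*(-2316)) = 1/(2421227 + 2316/1531) = 1/(3706900853/1531) = 1531/3706900853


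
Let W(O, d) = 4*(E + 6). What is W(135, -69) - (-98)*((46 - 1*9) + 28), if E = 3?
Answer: 6406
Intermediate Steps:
W(O, d) = 36 (W(O, d) = 4*(3 + 6) = 4*9 = 36)
W(135, -69) - (-98)*((46 - 1*9) + 28) = 36 - (-98)*((46 - 1*9) + 28) = 36 - (-98)*((46 - 9) + 28) = 36 - (-98)*(37 + 28) = 36 - (-98)*65 = 36 - 1*(-6370) = 36 + 6370 = 6406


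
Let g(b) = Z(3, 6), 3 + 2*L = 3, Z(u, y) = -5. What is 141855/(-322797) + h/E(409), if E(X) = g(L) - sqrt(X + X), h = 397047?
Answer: 213571803760/85326007 - 397047*sqrt(818)/793 ≈ -11817.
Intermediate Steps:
L = 0 (L = -3/2 + (1/2)*3 = -3/2 + 3/2 = 0)
g(b) = -5
E(X) = -5 - sqrt(2)*sqrt(X) (E(X) = -5 - sqrt(X + X) = -5 - sqrt(2*X) = -5 - sqrt(2)*sqrt(X))
141855/(-322797) + h/E(409) = 141855/(-322797) + 397047/(-5 - sqrt(2)*sqrt(409)) = 141855*(-1/322797) + 397047/(-5 - sqrt(818)) = -47285/107599 + 397047/(-5 - sqrt(818))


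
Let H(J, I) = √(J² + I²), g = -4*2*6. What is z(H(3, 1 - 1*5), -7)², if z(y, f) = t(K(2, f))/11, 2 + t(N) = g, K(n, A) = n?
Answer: 2500/121 ≈ 20.661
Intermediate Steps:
g = -48 (g = -8*6 = -48)
t(N) = -50 (t(N) = -2 - 48 = -50)
H(J, I) = √(I² + J²)
z(y, f) = -50/11
z(H(3, 1 - 1*5), -7)² = (-50/11)² = 2500/121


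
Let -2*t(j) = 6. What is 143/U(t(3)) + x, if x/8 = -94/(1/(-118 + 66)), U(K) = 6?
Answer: 234767/6 ≈ 39128.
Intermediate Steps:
t(j) = -3 (t(j) = -½*6 = -3)
x = 39104 (x = 8*(-94/(1/(-118 + 66))) = 8*(-94/(1/(-52))) = 8*(-94/(-1/52)) = 8*(-94*(-52)) = 8*4888 = 39104)
143/U(t(3)) + x = 143/6 + 39104 = 234767/6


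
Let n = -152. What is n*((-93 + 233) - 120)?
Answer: -3040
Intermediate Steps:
n*((-93 + 233) - 120) = -152*((-93 + 233) - 120) = -152*(140 - 120) = -152*20 = -3040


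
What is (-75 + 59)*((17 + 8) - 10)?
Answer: -240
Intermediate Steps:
(-75 + 59)*((17 + 8) - 10) = -16*(25 - 10) = -16*15 = -240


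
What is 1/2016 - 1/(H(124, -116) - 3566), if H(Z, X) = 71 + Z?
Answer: 5387/6795936 ≈ 0.00079268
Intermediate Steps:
1/2016 - 1/(H(124, -116) - 3566) = 1/2016 - 1/((71 + 124) - 3566) = 1/2016 - 1/(195 - 3566) = 1/2016 - 1/(-3371) = 1/2016 - 1*(-1/3371) = 1/2016 + 1/3371 = 5387/6795936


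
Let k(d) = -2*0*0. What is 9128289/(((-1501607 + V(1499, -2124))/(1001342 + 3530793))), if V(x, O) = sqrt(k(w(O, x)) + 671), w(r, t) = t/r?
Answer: -62122439715896193105/2254823581778 - 41370638067015*sqrt(671)/2254823581778 ≈ -2.7551e+7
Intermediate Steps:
k(d) = 0 (k(d) = 0*0 = 0)
V(x, O) = sqrt(671) (V(x, O) = sqrt(0 + 671) = sqrt(671))
9128289/(((-1501607 + V(1499, -2124))/(1001342 + 3530793))) = 9128289/(((-1501607 + sqrt(671))/(1001342 + 3530793))) = 9128289/(((-1501607 + sqrt(671))/4532135)) = 9128289/(((-1501607 + sqrt(671))*(1/4532135))) = 9128289/(-1501607/4532135 + sqrt(671)/4532135)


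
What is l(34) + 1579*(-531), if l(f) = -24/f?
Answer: -14253645/17 ≈ -8.3845e+5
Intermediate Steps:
l(34) + 1579*(-531) = -24/34 + 1579*(-531) = -24*1/34 - 838449 = -12/17 - 838449 = -14253645/17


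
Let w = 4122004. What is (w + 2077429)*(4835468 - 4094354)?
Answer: 4594486588362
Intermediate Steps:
(w + 2077429)*(4835468 - 4094354) = (4122004 + 2077429)*(4835468 - 4094354) = 6199433*741114 = 4594486588362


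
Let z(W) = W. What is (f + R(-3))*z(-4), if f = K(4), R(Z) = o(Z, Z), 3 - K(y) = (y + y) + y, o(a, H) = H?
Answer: 48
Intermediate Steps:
K(y) = 3 - 3*y (K(y) = 3 - ((y + y) + y) = 3 - (2*y + y) = 3 - 3*y)
R(Z) = Z
f = -9 (f = 3 - 3*4 = 3 - 12 = -9)
(f + R(-3))*z(-4) = (-9 - 3)*(-4) = -12*(-4) = 48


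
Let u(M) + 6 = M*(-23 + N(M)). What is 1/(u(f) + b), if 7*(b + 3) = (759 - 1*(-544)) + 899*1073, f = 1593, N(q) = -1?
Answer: 1/99749 ≈ 1.0025e-5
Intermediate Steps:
u(M) = -6 - 24*M (u(M) = -6 + M*(-23 - 1) = -6 + M*(-24) = -6 - 24*M)
b = 137987 (b = -3 + ((759 - 1*(-544)) + 899*1073)/7 = -3 + ((759 + 544) + 964627)/7 = -3 + (1303 + 964627)/7 = -3 + (1/7)*965930 = -3 + 137990 = 137987)
1/(u(f) + b) = 1/((-6 - 24*1593) + 137987) = 1/((-6 - 38232) + 137987) = 1/(-38238 + 137987) = 1/99749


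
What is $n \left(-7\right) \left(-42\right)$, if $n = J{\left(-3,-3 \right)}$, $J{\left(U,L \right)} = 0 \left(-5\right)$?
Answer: $0$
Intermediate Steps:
$J{\left(U,L \right)} = 0$
$n = 0$
$n \left(-7\right) \left(-42\right) = 0 \left(-7\right) \left(-42\right) = 0 \left(-42\right) = 0$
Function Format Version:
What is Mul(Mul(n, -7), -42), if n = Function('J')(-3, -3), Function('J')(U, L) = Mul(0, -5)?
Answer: 0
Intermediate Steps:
Function('J')(U, L) = 0
n = 0
Mul(Mul(n, -7), -42) = Mul(Mul(0, -7), -42) = Mul(0, -42) = 0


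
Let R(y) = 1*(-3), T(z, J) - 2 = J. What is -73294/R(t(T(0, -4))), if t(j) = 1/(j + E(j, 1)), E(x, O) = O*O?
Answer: 73294/3 ≈ 24431.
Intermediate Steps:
E(x, O) = O²
T(z, J) = 2 + J
t(j) = 1/(1 + j) (t(j) = 1/(j + 1²) = 1/(j + 1) = 1/(1 + j))
R(y) = -3
-73294/R(t(T(0, -4))) = -73294/(-3) = -73294*(-⅓) = 73294/3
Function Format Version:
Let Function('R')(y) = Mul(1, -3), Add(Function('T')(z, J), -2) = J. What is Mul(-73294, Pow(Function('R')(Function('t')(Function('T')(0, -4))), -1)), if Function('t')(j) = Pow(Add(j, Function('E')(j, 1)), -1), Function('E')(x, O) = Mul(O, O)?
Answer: Rational(73294, 3) ≈ 24431.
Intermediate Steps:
Function('E')(x, O) = Pow(O, 2)
Function('T')(z, J) = Add(2, J)
Function('t')(j) = Pow(Add(1, j), -1) (Function('t')(j) = Pow(Add(j, Pow(1, 2)), -1) = Pow(Add(j, 1), -1) = Pow(Add(1, j), -1))
Function('R')(y) = -3
Mul(-73294, Pow(Function('R')(Function('t')(Function('T')(0, -4))), -1)) = Mul(-73294, Pow(-3, -1)) = Mul(-73294, Rational(-1, 3)) = Rational(73294, 3)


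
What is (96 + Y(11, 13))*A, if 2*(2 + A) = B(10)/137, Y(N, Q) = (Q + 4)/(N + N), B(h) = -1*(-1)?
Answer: -1164563/6028 ≈ -193.19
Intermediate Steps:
B(h) = 1
Y(N, Q) = (4 + Q)/(2*N) (Y(N, Q) = (4 + Q)/((2*N)) = (4 + Q)*(1/(2*N)) = (4 + Q)/(2*N))
A = -547/274 (A = -2 + (1/137)/2 = -2 + (1*(1/137))/2 = -2 + (1/2)*(1/137) = -2 + 1/274 = -547/274 ≈ -1.9963)
(96 + Y(11, 13))*A = (96 + (1/2)*(4 + 13)/11)*(-547/274) = (96 + (1/2)*(1/11)*17)*(-547/274) = (96 + 17/22)*(-547/274) = (2129/22)*(-547/274) = -1164563/6028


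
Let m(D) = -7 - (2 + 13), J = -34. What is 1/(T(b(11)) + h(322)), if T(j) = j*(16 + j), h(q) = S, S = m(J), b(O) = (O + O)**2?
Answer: 1/241978 ≈ 4.1326e-6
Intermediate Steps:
b(O) = 4*O**2 (b(O) = (2*O)**2 = 4*O**2)
m(D) = -22 (m(D) = -7 - 1*15 = -7 - 15 = -22)
S = -22
h(q) = -22
1/(T(b(11)) + h(322)) = 1/((4*11**2)*(16 + 4*11**2) - 22) = 1/((4*121)*(16 + 4*121) - 22) = 1/(484*(16 + 484) - 22) = 1/(484*500 - 22) = 1/(242000 - 22) = 1/241978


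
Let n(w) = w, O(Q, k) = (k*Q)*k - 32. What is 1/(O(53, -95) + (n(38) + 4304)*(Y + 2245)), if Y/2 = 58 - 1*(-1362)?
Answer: 1/22557363 ≈ 4.4331e-8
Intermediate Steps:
O(Q, k) = -32 + Q*k**2 (O(Q, k) = (Q*k)*k - 32 = Q*k**2 - 32 = -32 + Q*k**2)
Y = 2840 (Y = 2*(58 - 1*(-1362)) = 2*(58 + 1362) = 2*1420 = 2840)
1/(O(53, -95) + (n(38) + 4304)*(Y + 2245)) = 1/((-32 + 53*(-95)**2) + (38 + 4304)*(2840 + 2245)) = 1/((-32 + 53*9025) + 4342*5085) = 1/((-32 + 478325) + 22079070) = 1/(478293 + 22079070) = 1/22557363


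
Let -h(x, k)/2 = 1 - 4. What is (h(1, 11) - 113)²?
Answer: 11449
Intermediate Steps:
h(x, k) = 6 (h(x, k) = -2*(1 - 4) = -2*(-3) = 6)
(h(1, 11) - 113)² = (6 - 113)² = (-107)² = 11449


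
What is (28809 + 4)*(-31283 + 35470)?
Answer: 120640031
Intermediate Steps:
(28809 + 4)*(-31283 + 35470) = 28813*4187 = 120640031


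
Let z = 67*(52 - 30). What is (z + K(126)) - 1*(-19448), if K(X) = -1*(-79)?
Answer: 21001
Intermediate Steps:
z = 1474 (z = 67*22 = 1474)
K(X) = 79
(z + K(126)) - 1*(-19448) = (1474 + 79) - 1*(-19448) = 1553 + 19448 = 21001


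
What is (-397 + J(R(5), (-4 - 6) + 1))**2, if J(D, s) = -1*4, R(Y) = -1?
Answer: 160801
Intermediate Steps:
J(D, s) = -4
(-397 + J(R(5), (-4 - 6) + 1))**2 = (-397 - 4)**2 = (-401)**2 = 160801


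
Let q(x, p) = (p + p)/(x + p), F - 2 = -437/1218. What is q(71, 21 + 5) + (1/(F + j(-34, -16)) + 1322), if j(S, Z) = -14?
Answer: 1930971012/1460141 ≈ 1322.5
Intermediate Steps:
F = 1999/1218 (F = 2 - 437/1218 = 1999/1218 ≈ 1.6412)
q(x, p) = 2*p/(p + x) (q(x, p) = (2*p)/(p + x) = 2*p/(p + x))
q(71, 21 + 5) + (1/(F + j(-34, -16)) + 1322) = 2*(21 + 5)/((21 + 5) + 71) + (1/(1999/1218 - 14) + 1322) = 2*26/(26 + 71) + (1/(-15053/1218) + 1322) = 2*26/97 + (-1218/15053 + 1322) = 2*26*(1/97) + 19898848/15053 = 52/97 + 19898848/15053 = 1930971012/1460141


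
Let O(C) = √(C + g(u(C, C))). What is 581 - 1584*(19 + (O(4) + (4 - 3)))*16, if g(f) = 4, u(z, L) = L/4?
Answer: -506299 - 50688*√2 ≈ -5.7798e+5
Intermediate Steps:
u(z, L) = L/4 (u(z, L) = L*(¼) = L/4)
O(C) = √(4 + C) (O(C) = √(C + 4) = √(4 + C))
581 - 1584*(19 + (O(4) + (4 - 3)))*16 = 581 - 1584*(19 + (√(4 + 4) + (4 - 3)))*16 = 581 - 1584*(19 + (√8 + 1))*16 = 581 - 1584*(19 + (2*√2 + 1))*16 = 581 - 1584*(19 + (1 + 2*√2))*16 = 581 - 1584*(20 + 2*√2)*16 = 581 - 1584*(320 + 32*√2) = 581 + (-506880 - 50688*√2) = -506299 - 50688*√2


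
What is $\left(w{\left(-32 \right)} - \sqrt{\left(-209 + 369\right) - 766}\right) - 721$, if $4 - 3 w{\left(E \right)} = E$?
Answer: $-709 - i \sqrt{606} \approx -709.0 - 24.617 i$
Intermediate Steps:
$w{\left(E \right)} = \frac{4}{3} - \frac{E}{3}$
$\left(w{\left(-32 \right)} - \sqrt{\left(-209 + 369\right) - 766}\right) - 721 = \left(\left(\frac{4}{3} - - \frac{32}{3}\right) - \sqrt{\left(-209 + 369\right) - 766}\right) - 721 = \left(\left(\frac{4}{3} + \frac{32}{3}\right) - \sqrt{160 - 766}\right) - 721 = \left(12 - \sqrt{-606}\right) - 721 = \left(12 - i \sqrt{606}\right) - 721 = -709 - i \sqrt{606}$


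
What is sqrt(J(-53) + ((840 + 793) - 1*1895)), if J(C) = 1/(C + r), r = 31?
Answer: I*sqrt(126830)/22 ≈ 16.188*I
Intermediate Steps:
J(C) = 1/(31 + C) (J(C) = 1/(C + 31) = 1/(31 + C))
sqrt(J(-53) + ((840 + 793) - 1*1895)) = sqrt(1/(31 - 53) + ((840 + 793) - 1*1895)) = sqrt(1/(-22) + (1633 - 1895)) = sqrt(-1/22 - 262) = sqrt(-5765/22) = I*sqrt(126830)/22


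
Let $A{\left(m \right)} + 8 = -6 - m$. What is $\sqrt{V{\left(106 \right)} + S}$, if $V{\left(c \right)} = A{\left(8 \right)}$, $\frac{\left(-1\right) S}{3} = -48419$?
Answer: $\sqrt{145235} \approx 381.1$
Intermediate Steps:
$S = 145257$ ($S = \left(-3\right) \left(-48419\right) = 145257$)
$A{\left(m \right)} = -14 - m$ ($A{\left(m \right)} = -8 - \left(6 + m\right) = -14 - m$)
$V{\left(c \right)} = -22$ ($V{\left(c \right)} = -14 - 8 = -22$)
$\sqrt{V{\left(106 \right)} + S} = \sqrt{-22 + 145257} = \sqrt{145235}$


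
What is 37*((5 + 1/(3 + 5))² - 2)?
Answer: 57461/64 ≈ 897.83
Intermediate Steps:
37*((5 + 1/(3 + 5))² - 2) = 37*((5 + 1/8)² - 2) = 37*((5 + ⅛)² - 2) = 37*((41/8)² - 2) = 37*(1681/64 - 2) = 37*(1553/64) = 57461/64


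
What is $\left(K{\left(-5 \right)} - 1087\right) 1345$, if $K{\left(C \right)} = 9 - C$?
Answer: $-1443185$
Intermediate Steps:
$\left(K{\left(-5 \right)} - 1087\right) 1345 = \left(\left(9 - -5\right) - 1087\right) 1345 = \left(\left(9 + 5\right) - 1087\right) 1345 = \left(14 - 1087\right) 1345 = \left(-1073\right) 1345 = -1443185$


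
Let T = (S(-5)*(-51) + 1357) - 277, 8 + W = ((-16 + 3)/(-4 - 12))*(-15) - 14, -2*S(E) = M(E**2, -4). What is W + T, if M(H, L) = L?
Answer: 15101/16 ≈ 943.81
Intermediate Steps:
S(E) = 2 (S(E) = -1/2*(-4) = 2)
W = -547/16 (W = -8 + (((-16 + 3)/(-4 - 12))*(-15) - 14) = -8 + (-13/(-16)*(-15) - 14) = -8 + (-13*(-1/16)*(-15) - 14) = -8 + ((13/16)*(-15) - 14) = -8 + (-195/16 - 14) = -8 - 419/16 = -547/16 ≈ -34.188)
T = 978 (T = (2*(-51) + 1357) - 277 = (-102 + 1357) - 277 = 1255 - 277 = 978)
W + T = -547/16 + 978 = 15101/16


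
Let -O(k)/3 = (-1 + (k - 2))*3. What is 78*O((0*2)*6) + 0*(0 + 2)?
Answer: 2106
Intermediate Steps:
O(k) = 27 - 9*k (O(k) = -3*(-1 + (k - 2))*3 = -3*(-1 + (-2 + k))*3 = -3*(-3 + k)*3 = -3*(-9 + 3*k) = 27 - 9*k)
78*O((0*2)*6) + 0*(0 + 2) = 78*(27 - 9*0*2*6) + 0*(0 + 2) = 78*(27 - 0*6) + 0*2 = 78*(27 - 9*0) + 0 = 78*(27 + 0) + 0 = 78*27 + 0 = 2106 + 0 = 2106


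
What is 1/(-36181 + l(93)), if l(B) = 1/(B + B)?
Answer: -186/6729665 ≈ -2.7639e-5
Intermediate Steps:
l(B) = 1/(2*B)
1/(-36181 + l(93)) = 1/(-36181 + (½)/93) = 1/(-36181 + (½)*(1/93)) = 1/(-36181 + 1/186) = 1/(-6729665/186) = -186/6729665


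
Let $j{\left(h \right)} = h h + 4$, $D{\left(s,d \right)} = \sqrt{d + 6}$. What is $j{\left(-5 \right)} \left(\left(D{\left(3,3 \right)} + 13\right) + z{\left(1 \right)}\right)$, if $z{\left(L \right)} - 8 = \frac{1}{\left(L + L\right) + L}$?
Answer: $\frac{2117}{3} \approx 705.67$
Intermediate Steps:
$D{\left(s,d \right)} = \sqrt{6 + d}$
$j{\left(h \right)} = 4 + h^{2}$ ($j{\left(h \right)} = h^{2} + 4 = 4 + h^{2}$)
$z{\left(L \right)} = 8 + \frac{1}{3 L}$ ($z{\left(L \right)} = 8 + \frac{1}{\left(L + L\right) + L} = 8 + \frac{1}{2 L + L} = 8 + \frac{1}{3 L}$)
$j{\left(-5 \right)} \left(\left(D{\left(3,3 \right)} + 13\right) + z{\left(1 \right)}\right) = \left(4 + \left(-5\right)^{2}\right) \left(\left(\sqrt{6 + 3} + 13\right) + \left(8 + \frac{1}{3 \cdot 1}\right)\right) = \left(4 + 25\right) \left(\left(\sqrt{9} + 13\right) + \left(8 + \frac{1}{3} \cdot 1\right)\right) = 29 \left(\left(3 + 13\right) + \left(8 + \frac{1}{3}\right)\right) = 29 \left(16 + \frac{25}{3}\right) = 29 \cdot \frac{73}{3} = \frac{2117}{3}$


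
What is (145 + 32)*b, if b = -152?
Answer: -26904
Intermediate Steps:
(145 + 32)*b = (145 + 32)*(-152) = 177*(-152) = -26904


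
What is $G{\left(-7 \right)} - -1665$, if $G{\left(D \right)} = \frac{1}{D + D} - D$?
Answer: $\frac{23407}{14} \approx 1671.9$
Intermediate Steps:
$G{\left(D \right)} = \frac{1}{2 D} - D$
$G{\left(-7 \right)} - -1665 = \left(\frac{1}{2 \left(-7\right)} - -7\right) - -1665 = \left(\frac{1}{2} \left(- \frac{1}{7}\right) + 7\right) + 1665 = \left(- \frac{1}{14} + 7\right) + 1665 = \frac{97}{14} + 1665 = \frac{23407}{14}$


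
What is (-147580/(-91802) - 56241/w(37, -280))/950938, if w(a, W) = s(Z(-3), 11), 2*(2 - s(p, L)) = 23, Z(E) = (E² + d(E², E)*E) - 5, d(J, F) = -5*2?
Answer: 2582219146/414665548811 ≈ 0.0062272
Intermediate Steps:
d(J, F) = -10
Z(E) = -5 + E² - 10*E (Z(E) = (E² - 10*E) - 5 = -5 + E² - 10*E)
s(p, L) = -19/2 (s(p, L) = 2 - ½*23 = 2 - 23/2 = -19/2)
w(a, W) = -19/2
(-147580/(-91802) - 56241/w(37, -280))/950938 = (-147580/(-91802) - 56241/(-19/2))/950938 = (-147580*(-1/91802) - 56241*(-2/19))*(1/950938) = (73790/45901 + 112482/19)*(1/950938) = (5164438292/872119)*(1/950938) = 2582219146/414665548811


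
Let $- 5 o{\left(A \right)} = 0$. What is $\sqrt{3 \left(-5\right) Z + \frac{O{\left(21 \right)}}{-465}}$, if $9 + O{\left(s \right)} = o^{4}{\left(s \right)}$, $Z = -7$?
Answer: $\frac{\sqrt{2523090}}{155} \approx 10.248$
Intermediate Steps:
$o{\left(A \right)} = 0$ ($o{\left(A \right)} = \left(- \frac{1}{5}\right) 0 = 0$)
$O{\left(s \right)} = -9$ ($O{\left(s \right)} = -9 + 0^{4} = -9 + 0 = -9$)
$\sqrt{3 \left(-5\right) Z + \frac{O{\left(21 \right)}}{-465}} = \sqrt{3 \left(-5\right) \left(-7\right) - \frac{9}{-465}} = \sqrt{\left(-15\right) \left(-7\right) - - \frac{3}{155}} = \sqrt{105 + \frac{3}{155}} = \sqrt{\frac{16278}{155}} = \frac{\sqrt{2523090}}{155}$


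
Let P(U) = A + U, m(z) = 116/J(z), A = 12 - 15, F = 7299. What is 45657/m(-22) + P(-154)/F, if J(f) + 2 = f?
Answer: -1999507211/211671 ≈ -9446.3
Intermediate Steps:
J(f) = -2 + f
A = -3
m(z) = 116/(-2 + z)
P(U) = -3 + U
45657/m(-22) + P(-154)/F = 45657/((116/(-2 - 22))) + (-3 - 154)/7299 = 45657/((116/(-24))) - 157*1/7299 = 45657/((116*(-1/24))) - 157/7299 = 45657/(-29/6) - 157/7299 = 45657*(-6/29) - 157/7299 = -273942/29 - 157/7299 = -1999507211/211671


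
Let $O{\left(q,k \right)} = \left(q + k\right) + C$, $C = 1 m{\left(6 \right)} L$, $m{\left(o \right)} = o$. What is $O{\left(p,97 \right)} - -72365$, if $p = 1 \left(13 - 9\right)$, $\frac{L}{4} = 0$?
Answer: $72466$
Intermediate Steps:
$L = 0$ ($L = 4 \cdot 0 = 0$)
$C = 0$ ($C = 1 \cdot 6 \cdot 0 = 6 \cdot 0 = 0$)
$p = 4$ ($p = 1 \cdot 4 = 4$)
$O{\left(q,k \right)} = k + q$ ($O{\left(q,k \right)} = \left(q + k\right) + 0 = \left(k + q\right) + 0 = k + q$)
$O{\left(p,97 \right)} - -72365 = \left(97 + 4\right) - -72365 = 101 + 72365 = 72466$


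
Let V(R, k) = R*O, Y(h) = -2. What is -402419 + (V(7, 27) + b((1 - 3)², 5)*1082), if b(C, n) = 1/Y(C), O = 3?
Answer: -402939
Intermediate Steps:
V(R, k) = 3*R (V(R, k) = R*3 = 3*R)
b(C, n) = -½ (b(C, n) = 1/(-2) = -½)
-402419 + (V(7, 27) + b((1 - 3)², 5)*1082) = -402419 + (3*7 - ½*1082) = -402419 + (21 - 541) = -402419 - 520 = -402939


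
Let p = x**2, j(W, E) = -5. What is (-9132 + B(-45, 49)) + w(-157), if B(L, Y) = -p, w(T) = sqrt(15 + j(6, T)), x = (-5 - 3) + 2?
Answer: -9168 + sqrt(10) ≈ -9164.8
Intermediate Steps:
x = -6 (x = -8 + 2 = -6)
w(T) = sqrt(10) (w(T) = sqrt(15 - 5) = sqrt(10))
p = 36 (p = (-6)**2 = 36)
B(L, Y) = -36 (B(L, Y) = -1*36 = -36)
(-9132 + B(-45, 49)) + w(-157) = (-9132 - 36) + sqrt(10) = -9168 + sqrt(10)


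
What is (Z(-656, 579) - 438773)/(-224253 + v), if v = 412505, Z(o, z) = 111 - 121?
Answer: -438783/188252 ≈ -2.3308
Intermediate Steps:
Z(o, z) = -10
(Z(-656, 579) - 438773)/(-224253 + v) = (-10 - 438773)/(-224253 + 412505) = -438783/188252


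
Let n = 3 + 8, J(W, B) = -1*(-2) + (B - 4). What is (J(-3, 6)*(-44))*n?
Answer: -1936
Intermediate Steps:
J(W, B) = -2 + B (J(W, B) = 2 + (-4 + B) = -2 + B)
n = 11
(J(-3, 6)*(-44))*n = ((-2 + 6)*(-44))*11 = (4*(-44))*11 = -176*11 = -1936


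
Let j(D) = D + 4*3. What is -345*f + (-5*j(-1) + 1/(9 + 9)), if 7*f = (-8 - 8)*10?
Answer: 986677/126 ≈ 7830.8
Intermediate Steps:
j(D) = 12 + D (j(D) = D + 12 = 12 + D)
f = -160/7 (f = ((-8 - 8)*10)/7 = (-16*10)/7 = (⅐)*(-160) = -160/7 ≈ -22.857)
-345*f + (-5*j(-1) + 1/(9 + 9)) = -345*(-160/7) + (-5*(12 - 1) + 1/(9 + 9)) = 55200/7 + (-5*11 + 1/18) = 55200/7 + (-55 + 1/18) = 55200/7 - 989/18 = 986677/126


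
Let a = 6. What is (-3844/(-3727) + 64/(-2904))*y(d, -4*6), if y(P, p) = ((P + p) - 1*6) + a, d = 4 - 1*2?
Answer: -2731112/122991 ≈ -22.206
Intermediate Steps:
d = 2 (d = 4 - 2 = 2)
y(P, p) = P + p (y(P, p) = ((P + p) - 1*6) + 6 = ((P + p) - 6) + 6 = (-6 + P + p) + 6 = P + p)
(-3844/(-3727) + 64/(-2904))*y(d, -4*6) = (-3844/(-3727) + 64/(-2904))*(2 - 4*6) = (-3844*(-1/3727) + 64*(-1/2904))*(2 - 24) = (3844/3727 - 8/363)*(-22) = (1365556/1352901)*(-22) = -2731112/122991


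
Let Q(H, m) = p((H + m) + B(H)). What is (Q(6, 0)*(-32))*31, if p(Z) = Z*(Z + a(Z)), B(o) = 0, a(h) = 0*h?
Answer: -35712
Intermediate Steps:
a(h) = 0
p(Z) = Z² (p(Z) = Z*(Z + 0) = Z*Z = Z²)
Q(H, m) = (H + m)² (Q(H, m) = ((H + m) + 0)² = (H + m)²)
(Q(6, 0)*(-32))*31 = ((6 + 0)²*(-32))*31 = (6²*(-32))*31 = (36*(-32))*31 = -1152*31 = -35712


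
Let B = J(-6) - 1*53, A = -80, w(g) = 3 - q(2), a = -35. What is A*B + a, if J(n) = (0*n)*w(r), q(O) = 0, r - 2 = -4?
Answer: 4205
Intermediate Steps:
r = -2 (r = 2 - 4 = -2)
w(g) = 3 (w(g) = 3 - 1*0 = 3 + 0 = 3)
J(n) = 0 (J(n) = (0*n)*3 = 0*3 = 0)
B = -53 (B = 0 - 1*53 = 0 - 53 = -53)
A*B + a = -80*(-53) - 35 = 4240 - 35 = 4205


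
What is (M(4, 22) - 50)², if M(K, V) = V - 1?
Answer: 841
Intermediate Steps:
M(K, V) = -1 + V
(M(4, 22) - 50)² = ((-1 + 22) - 50)² = (21 - 50)² = (-29)² = 841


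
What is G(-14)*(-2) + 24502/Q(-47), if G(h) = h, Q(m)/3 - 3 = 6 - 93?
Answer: -8723/126 ≈ -69.230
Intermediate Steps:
Q(m) = -252 (Q(m) = 9 + 3*(6 - 93) = 9 + 3*(-87) = 9 - 261 = -252)
G(-14)*(-2) + 24502/Q(-47) = -14*(-2) + 24502/(-252) = 28 + 24502*(-1/252) = 28 - 12251/126 = -8723/126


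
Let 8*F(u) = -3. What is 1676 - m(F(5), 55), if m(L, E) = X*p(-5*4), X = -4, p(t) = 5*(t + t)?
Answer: 876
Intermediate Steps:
F(u) = -3/8 (F(u) = (1/8)*(-3) = -3/8)
p(t) = 10*t (p(t) = 5*(2*t) = 10*t)
m(L, E) = 800 (m(L, E) = -40*(-5*4) = -40*(-20) = -4*(-200) = 800)
1676 - m(F(5), 55) = 1676 - 1*800 = 1676 - 800 = 876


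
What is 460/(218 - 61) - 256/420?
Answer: 38252/16485 ≈ 2.3204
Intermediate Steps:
460/(218 - 61) - 256/420 = 460/157 - 256*1/420 = 460*(1/157) - 64/105 = 460/157 - 64/105 = 38252/16485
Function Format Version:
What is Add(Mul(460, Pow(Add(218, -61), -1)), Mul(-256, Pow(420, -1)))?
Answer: Rational(38252, 16485) ≈ 2.3204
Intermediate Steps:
Add(Mul(460, Pow(Add(218, -61), -1)), Mul(-256, Pow(420, -1))) = Add(Mul(460, Pow(157, -1)), Mul(-256, Rational(1, 420))) = Add(Mul(460, Rational(1, 157)), Rational(-64, 105)) = Add(Rational(460, 157), Rational(-64, 105)) = Rational(38252, 16485)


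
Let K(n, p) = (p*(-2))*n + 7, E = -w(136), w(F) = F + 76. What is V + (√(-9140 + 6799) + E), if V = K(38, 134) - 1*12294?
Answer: -22683 + I*√2341 ≈ -22683.0 + 48.384*I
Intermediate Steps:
w(F) = 76 + F
E = -212 (E = -(76 + 136) = -1*212 = -212)
K(n, p) = 7 - 2*n*p (K(n, p) = (-2*p)*n + 7 = -2*n*p + 7 = 7 - 2*n*p)
V = -22471 (V = (7 - 2*38*134) - 1*12294 = (7 - 10184) - 12294 = -10177 - 12294 = -22471)
V + (√(-9140 + 6799) + E) = -22471 + (√(-9140 + 6799) - 212) = -22471 + (√(-2341) - 212) = -22471 + (I*√2341 - 212) = -22471 + (-212 + I*√2341) = -22683 + I*√2341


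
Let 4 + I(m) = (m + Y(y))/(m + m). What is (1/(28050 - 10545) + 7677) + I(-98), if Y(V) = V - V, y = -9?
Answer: 268649237/35010 ≈ 7673.5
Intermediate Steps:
Y(V) = 0
I(m) = -7/2 (I(m) = -4 + (m + 0)/(m + m) = -4 + m/((2*m)) = -4 + m*(1/(2*m)) = -4 + ½ = -7/2)
(1/(28050 - 10545) + 7677) + I(-98) = (1/(28050 - 10545) + 7677) - 7/2 = (1/17505 + 7677) - 7/2 = 134385886/17505 - 7/2 = 268649237/35010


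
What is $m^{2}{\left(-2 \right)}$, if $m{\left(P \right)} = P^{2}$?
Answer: $16$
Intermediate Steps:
$m^{2}{\left(-2 \right)} = \left(\left(-2\right)^{2}\right)^{2} = 4^{2} = 16$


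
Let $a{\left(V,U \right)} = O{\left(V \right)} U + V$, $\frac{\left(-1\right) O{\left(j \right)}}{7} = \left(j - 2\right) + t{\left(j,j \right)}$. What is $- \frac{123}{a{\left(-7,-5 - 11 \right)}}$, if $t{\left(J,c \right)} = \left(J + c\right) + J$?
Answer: $\frac{123}{3367} \approx 0.036531$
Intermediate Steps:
$t{\left(J,c \right)} = c + 2 J$
$O{\left(j \right)} = 14 - 28 j$ ($O{\left(j \right)} = - 7 \left(\left(j - 2\right) + \left(j + 2 j\right)\right) = - 7 \left(\left(-2 + j\right) + 3 j\right) = - 7 \left(-2 + 4 j\right) = 14 - 28 j$)
$a{\left(V,U \right)} = V + U \left(14 - 28 V\right)$ ($a{\left(V,U \right)} = \left(14 - 28 V\right) U + V = U \left(14 - 28 V\right) + V = V + U \left(14 - 28 V\right)$)
$- \frac{123}{a{\left(-7,-5 - 11 \right)}} = - \frac{123}{-7 - 14 \left(-5 - 11\right) \left(-1 + 2 \left(-7\right)\right)} = - \frac{123}{-7 - 14 \left(-5 - 11\right) \left(-1 - 14\right)} = - \frac{123}{-7 - \left(-224\right) \left(-15\right)} = - \frac{123}{-7 - 3360} = - \frac{123}{-3367} = \left(-123\right) \left(- \frac{1}{3367}\right) = \frac{123}{3367}$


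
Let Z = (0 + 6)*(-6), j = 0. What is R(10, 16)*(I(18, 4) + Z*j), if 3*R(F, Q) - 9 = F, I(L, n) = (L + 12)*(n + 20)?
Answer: 4560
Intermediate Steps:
I(L, n) = (12 + L)*(20 + n)
R(F, Q) = 3 + F/3
Z = -36 (Z = 6*(-6) = -36)
R(10, 16)*(I(18, 4) + Z*j) = (3 + (⅓)*10)*((240 + 12*4 + 20*18 + 18*4) - 36*0) = (3 + 10/3)*((240 + 48 + 360 + 72) + 0) = 19*(720 + 0)/3 = (19/3)*720 = 4560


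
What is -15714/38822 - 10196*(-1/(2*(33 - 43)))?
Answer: -49517924/97055 ≈ -510.20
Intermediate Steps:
-15714/38822 - 10196*(-1/(2*(33 - 43))) = -15714*1/38822 - 10196/((-10*(-2))) = -7857/19411 - 10196/20 = -7857/19411 - 10196*1/20 = -7857/19411 - 2549/5 = -49517924/97055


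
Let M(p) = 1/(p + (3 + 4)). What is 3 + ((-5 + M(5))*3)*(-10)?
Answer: 301/2 ≈ 150.50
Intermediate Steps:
M(p) = 1/(7 + p) (M(p) = 1/(p + 7) = 1/(7 + p))
3 + ((-5 + M(5))*3)*(-10) = 3 + ((-5 + 1/(7 + 5))*3)*(-10) = 3 + ((-5 + 1/12)*3)*(-10) = 3 - 59/12*3*(-10) = 3 - 59/4*(-10) = 3 + 295/2 = 301/2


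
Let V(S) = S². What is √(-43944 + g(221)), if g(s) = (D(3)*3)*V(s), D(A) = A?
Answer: 25*√633 ≈ 628.99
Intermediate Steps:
g(s) = 9*s² (g(s) = (3*3)*s² = 9*s²)
√(-43944 + g(221)) = √(-43944 + 9*221²) = √(-43944 + 9*48841) = √(-43944 + 439569) = √395625 = 25*√633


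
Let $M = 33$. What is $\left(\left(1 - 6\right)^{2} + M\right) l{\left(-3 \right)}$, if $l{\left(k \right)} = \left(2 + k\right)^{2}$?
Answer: $58$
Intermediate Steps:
$\left(\left(1 - 6\right)^{2} + M\right) l{\left(-3 \right)} = \left(\left(1 - 6\right)^{2} + 33\right) \left(2 - 3\right)^{2} = \left(\left(-5\right)^{2} + 33\right) \left(-1\right)^{2} = \left(25 + 33\right) 1 = 58 \cdot 1 = 58$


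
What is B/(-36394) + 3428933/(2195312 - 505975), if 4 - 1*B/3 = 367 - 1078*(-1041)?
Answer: 5813944083773/61481730778 ≈ 94.564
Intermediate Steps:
B = -3367683 (B = 12 - 3*(367 - 1078*(-1041)) = 12 - 3*(367 + 1122198) = 12 - 3*1122565 = 12 - 3367695 = -3367683)
B/(-36394) + 3428933/(2195312 - 505975) = -3367683/(-36394) + 3428933/(2195312 - 505975) = -3367683*(-1/36394) + 3428933/1689337 = 3367683/36394 + 3428933*(1/1689337) = 3367683/36394 + 3428933/1689337 = 5813944083773/61481730778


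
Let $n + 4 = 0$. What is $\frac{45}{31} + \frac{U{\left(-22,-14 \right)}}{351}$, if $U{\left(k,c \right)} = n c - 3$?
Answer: $\frac{17438}{10881} \approx 1.6026$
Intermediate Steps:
$n = -4$ ($n = -4 + 0 = -4$)
$U{\left(k,c \right)} = -3 - 4 c$ ($U{\left(k,c \right)} = - 4 c - 3 = -3 - 4 c$)
$\frac{45}{31} + \frac{U{\left(-22,-14 \right)}}{351} = \frac{45}{31} + \frac{-3 - -56}{351} = 45 \cdot \frac{1}{31} + \left(-3 + 56\right) \frac{1}{351} = \frac{45}{31} + 53 \cdot \frac{1}{351} = \frac{45}{31} + \frac{53}{351} = \frac{17438}{10881}$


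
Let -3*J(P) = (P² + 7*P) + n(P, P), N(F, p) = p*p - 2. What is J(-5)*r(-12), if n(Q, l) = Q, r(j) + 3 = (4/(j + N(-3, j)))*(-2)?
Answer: -199/13 ≈ -15.308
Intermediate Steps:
N(F, p) = -2 + p² (N(F, p) = p² - 2 = -2 + p²)
r(j) = -3 - 8/(-2 + j + j²) (r(j) = -3 + (4/(j + (-2 + j²)))*(-2) = -3 + (4/(-2 + j + j²))*(-2) = -3 - 8/(-2 + j + j²))
J(P) = -8*P/3 - P²/3 (J(P) = -((P² + 7*P) + P)/3 = -(P² + 8*P)/3 = -8*P/3 - P²/3)
J(-5)*r(-12) = ((⅓)*(-5)*(-8 - 1*(-5)))*((-2 - 3*(-12) - 3*(-12)²)/(-2 - 12 + (-12)²)) = ((⅓)*(-5)*(-8 + 5))*((-2 + 36 - 3*144)/(-2 - 12 + 144)) = ((⅓)*(-5)*(-3))*((-2 + 36 - 432)/130) = 5*((1/130)*(-398)) = 5*(-199/65) = -199/13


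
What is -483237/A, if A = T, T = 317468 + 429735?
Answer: -483237/747203 ≈ -0.64673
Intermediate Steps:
T = 747203
A = 747203
-483237/A = -483237/747203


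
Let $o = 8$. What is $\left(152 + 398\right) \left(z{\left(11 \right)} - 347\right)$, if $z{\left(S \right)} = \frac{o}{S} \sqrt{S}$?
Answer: $-190850 + 400 \sqrt{11} \approx -1.8952 \cdot 10^{5}$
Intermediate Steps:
$z{\left(S \right)} = \frac{8}{\sqrt{S}}$ ($z{\left(S \right)} = \frac{8}{S} \sqrt{S} = \frac{8}{\sqrt{S}}$)
$\left(152 + 398\right) \left(z{\left(11 \right)} - 347\right) = \left(152 + 398\right) \left(\frac{8}{\sqrt{11}} - 347\right) = 550 \left(8 \frac{\sqrt{11}}{11} - 347\right) = 550 \left(\frac{8 \sqrt{11}}{11} - 347\right) = 550 \left(-347 + \frac{8 \sqrt{11}}{11}\right) = -190850 + 400 \sqrt{11}$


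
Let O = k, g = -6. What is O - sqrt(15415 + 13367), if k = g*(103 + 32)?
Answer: -810 - 3*sqrt(3198) ≈ -979.65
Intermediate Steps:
k = -810 (k = -6*(103 + 32) = -6*135 = -810)
O = -810
O - sqrt(15415 + 13367) = -810 - sqrt(15415 + 13367) = -810 - sqrt(28782) = -810 - 3*sqrt(3198)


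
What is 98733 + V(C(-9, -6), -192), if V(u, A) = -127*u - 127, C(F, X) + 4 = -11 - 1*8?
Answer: 101527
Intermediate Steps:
C(F, X) = -23 (C(F, X) = -4 + (-11 - 1*8) = -4 + (-11 - 8) = -4 - 19 = -23)
V(u, A) = -127 - 127*u
98733 + V(C(-9, -6), -192) = 98733 + (-127 - 127*(-23)) = 98733 + (-127 + 2921) = 98733 + 2794 = 101527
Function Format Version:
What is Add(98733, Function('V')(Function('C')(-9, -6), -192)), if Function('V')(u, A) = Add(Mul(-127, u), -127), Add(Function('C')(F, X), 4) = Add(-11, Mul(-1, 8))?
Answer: 101527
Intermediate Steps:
Function('C')(F, X) = -23 (Function('C')(F, X) = Add(-4, Add(-11, Mul(-1, 8))) = Add(-4, Add(-11, -8)) = Add(-4, -19) = -23)
Function('V')(u, A) = Add(-127, Mul(-127, u))
Add(98733, Function('V')(Function('C')(-9, -6), -192)) = Add(98733, Add(-127, Mul(-127, -23))) = Add(98733, Add(-127, 2921)) = Add(98733, 2794) = 101527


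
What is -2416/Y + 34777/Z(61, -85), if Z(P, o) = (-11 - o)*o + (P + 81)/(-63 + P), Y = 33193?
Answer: -1169721137/211140673 ≈ -5.5400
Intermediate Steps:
Z(P, o) = o*(-11 - o) + (81 + P)/(-63 + P)
-2416/Y + 34777/Z(61, -85) = -2416/33193 + 34777/(((81 + 61 + 63*(-85)² + 693*(-85) - 1*61*(-85)² - 11*61*(-85))/(-63 + 61))) = -2416*1/33193 + 34777/(((81 + 61 + 63*7225 - 58905 - 1*61*7225 + 57035)/(-2))) = -2416/33193 + 34777/((-(81 + 61 + 455175 - 58905 - 440725 + 57035)/2)) = -2416/33193 + 34777/((-½*12722)) = -2416/33193 + 34777/(-6361) = -2416/33193 + 34777*(-1/6361) = -2416/33193 - 34777/6361 = -1169721137/211140673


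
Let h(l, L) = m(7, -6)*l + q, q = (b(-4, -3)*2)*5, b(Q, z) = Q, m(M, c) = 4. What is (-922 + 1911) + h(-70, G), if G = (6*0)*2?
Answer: 669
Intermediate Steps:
G = 0 (G = 0*2 = 0)
q = -40 (q = -4*2*5 = -8*5 = -40)
h(l, L) = -40 + 4*l (h(l, L) = 4*l - 40 = -40 + 4*l)
(-922 + 1911) + h(-70, G) = (-922 + 1911) + (-40 + 4*(-70)) = 989 + (-40 - 280) = 989 - 320 = 669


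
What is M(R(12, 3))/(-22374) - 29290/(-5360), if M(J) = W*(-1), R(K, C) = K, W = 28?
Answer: 32774227/5996232 ≈ 5.4658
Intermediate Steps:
M(J) = -28 (M(J) = 28*(-1) = -28)
M(R(12, 3))/(-22374) - 29290/(-5360) = -28/(-22374) - 29290/(-5360) = -28*(-1/22374) - 29290*(-1/5360) = 14/11187 + 2929/536 = 32774227/5996232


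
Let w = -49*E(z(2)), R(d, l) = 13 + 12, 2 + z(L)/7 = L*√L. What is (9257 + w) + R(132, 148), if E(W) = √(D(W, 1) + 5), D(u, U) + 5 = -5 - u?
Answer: 9282 - 49*√(9 - 14*√2) ≈ 9282.0 - 161.02*I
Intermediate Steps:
D(u, U) = -10 - u (D(u, U) = -5 + (-5 - u) = -10 - u)
z(L) = -14 + 7*L^(3/2) (z(L) = -14 + 7*(L*√L) = -14 + 7*L^(3/2))
R(d, l) = 25
E(W) = √(-5 - W) (E(W) = √((-10 - W) + 5) = √(-5 - W))
w = -49*√(9 - 14*√2) (w = -49*√(-5 - (-14 + 7*2^(3/2))) = -49*√(-5 - (-14 + 7*(2*√2))) = -49*√(-5 - (-14 + 14*√2)) = -49*√(-5 + (14 - 14*√2)) = -49*√(9 - 14*√2) ≈ -161.02*I)
(9257 + w) + R(132, 148) = (9257 - 49*√(9 - 14*√2)) + 25 = 9282 - 49*√(9 - 14*√2)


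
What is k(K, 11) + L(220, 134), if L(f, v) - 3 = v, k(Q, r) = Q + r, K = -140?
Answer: 8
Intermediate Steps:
L(f, v) = 3 + v
k(K, 11) + L(220, 134) = (-140 + 11) + (3 + 134) = -129 + 137 = 8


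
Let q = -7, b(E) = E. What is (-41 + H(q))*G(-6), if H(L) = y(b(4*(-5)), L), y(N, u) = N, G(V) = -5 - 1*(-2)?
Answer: 183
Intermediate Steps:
G(V) = -3 (G(V) = -5 + 2 = -3)
H(L) = -20 (H(L) = 4*(-5) = -20)
(-41 + H(q))*G(-6) = (-41 - 20)*(-3) = -61*(-3) = 183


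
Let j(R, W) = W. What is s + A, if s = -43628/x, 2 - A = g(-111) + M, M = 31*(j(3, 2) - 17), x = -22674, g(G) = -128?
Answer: 6767329/11337 ≈ 596.92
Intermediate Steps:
M = -465 (M = 31*(2 - 17) = 31*(-15) = -465)
A = 595 (A = 2 - (-128 - 465) = 2 - 1*(-593) = 2 + 593 = 595)
s = 21814/11337 (s = -43628/(-22674) = -43628*(-1/22674) = 21814/11337 ≈ 1.9241)
s + A = 21814/11337 + 595 = 6767329/11337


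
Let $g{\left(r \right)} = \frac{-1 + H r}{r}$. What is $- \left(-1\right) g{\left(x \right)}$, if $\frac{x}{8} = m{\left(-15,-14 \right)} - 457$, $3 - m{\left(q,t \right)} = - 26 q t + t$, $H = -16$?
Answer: $- \frac{642561}{40160} \approx -16.0$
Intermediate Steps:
$m{\left(q,t \right)} = 3 - t + 26 q t$ ($m{\left(q,t \right)} = 3 - \left(- 26 q t + t\right) = 3 - \left(t - 26 q t\right) = 3 + \left(- t + 26 q t\right) = 3 - t + 26 q t$)
$x = 40160$ ($x = 8 \left(\left(3 - -14 + 26 \left(-15\right) \left(-14\right)\right) - 457\right) = 8 \left(\left(3 + 14 + 5460\right) - 457\right) = 8 \left(5477 - 457\right) = 8 \cdot 5020 = 40160$)
$g{\left(r \right)} = \frac{-1 - 16 r}{r}$
$- \left(-1\right) g{\left(x \right)} = - \left(-1\right) \left(-16 - \frac{1}{40160}\right) = - \frac{\left(-1\right) \left(-642561\right)}{40160} = \left(-1\right) \frac{642561}{40160} = - \frac{642561}{40160}$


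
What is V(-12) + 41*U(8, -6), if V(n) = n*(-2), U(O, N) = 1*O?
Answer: 352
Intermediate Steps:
U(O, N) = O
V(n) = -2*n
V(-12) + 41*U(8, -6) = -2*(-12) + 41*8 = 24 + 328 = 352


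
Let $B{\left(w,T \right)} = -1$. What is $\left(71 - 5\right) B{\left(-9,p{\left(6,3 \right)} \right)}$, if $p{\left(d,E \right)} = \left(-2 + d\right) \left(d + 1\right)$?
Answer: $-66$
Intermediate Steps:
$p{\left(d,E \right)} = \left(1 + d\right) \left(-2 + d\right)$ ($p{\left(d,E \right)} = \left(-2 + d\right) \left(1 + d\right) = \left(1 + d\right) \left(-2 + d\right)$)
$\left(71 - 5\right) B{\left(-9,p{\left(6,3 \right)} \right)} = \left(71 - 5\right) \left(-1\right) = 66 \left(-1\right) = -66$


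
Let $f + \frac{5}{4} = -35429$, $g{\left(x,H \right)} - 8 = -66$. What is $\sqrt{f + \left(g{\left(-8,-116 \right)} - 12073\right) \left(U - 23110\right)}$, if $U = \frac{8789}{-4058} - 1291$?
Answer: $\frac{\sqrt{4874329445617745}}{4058} \approx 17205.0$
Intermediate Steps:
$g{\left(x,H \right)} = -58$ ($g{\left(x,H \right)} = 8 - 66 = -58$)
$U = - \frac{5247667}{4058}$ ($U = 8789 \left(- \frac{1}{4058}\right) - 1291 = - \frac{8789}{4058} - 1291 = - \frac{5247667}{4058} \approx -1293.2$)
$f = - \frac{141721}{4}$ ($f = - \frac{5}{4} - 35429 = - \frac{141721}{4} \approx -35430.0$)
$\sqrt{f + \left(g{\left(-8,-116 \right)} - 12073\right) \left(U - 23110\right)} = \sqrt{- \frac{141721}{4} + \left(-58 - 12073\right) \left(- \frac{5247667}{4058} - 23110\right)} = \sqrt{- \frac{141721}{4} - - \frac{1201309238157}{4058}} = \sqrt{- \frac{141721}{4} + \frac{1201309238157}{4058}} = \sqrt{\frac{2402330924405}{8116}} = \frac{\sqrt{4874329445617745}}{4058}$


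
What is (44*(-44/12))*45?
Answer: -7260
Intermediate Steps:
(44*(-44/12))*45 = (44*(-44*1/12))*45 = (44*(-11/3))*45 = -484/3*45 = -7260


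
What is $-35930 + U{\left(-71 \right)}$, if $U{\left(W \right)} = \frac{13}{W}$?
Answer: $- \frac{2551043}{71} \approx -35930.0$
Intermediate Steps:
$-35930 + U{\left(-71 \right)} = -35930 + \frac{13}{-71} = -35930 + 13 \left(- \frac{1}{71}\right) = -35930 - \frac{13}{71} = - \frac{2551043}{71}$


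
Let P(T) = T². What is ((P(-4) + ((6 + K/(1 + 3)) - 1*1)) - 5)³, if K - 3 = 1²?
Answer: 4913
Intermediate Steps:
K = 4 (K = 3 + 1² = 3 + 1 = 4)
((P(-4) + ((6 + K/(1 + 3)) - 1*1)) - 5)³ = (((-4)² + ((6 + 4/(1 + 3)) - 1*1)) - 5)³ = ((16 + ((6 + 4/4) - 1)) - 5)³ = ((16 + ((6 + 4*(¼)) - 1)) - 5)³ = ((16 + ((6 + 1) - 1)) - 5)³ = ((16 + (7 - 1)) - 5)³ = ((16 + 6) - 5)³ = (22 - 5)³ = 17³ = 4913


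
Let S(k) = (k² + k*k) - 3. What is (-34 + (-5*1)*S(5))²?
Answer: 72361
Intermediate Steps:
S(k) = -3 + 2*k² (S(k) = (k² + k²) - 3 = 2*k² - 3 = -3 + 2*k²)
(-34 + (-5*1)*S(5))² = (-34 + (-5*1)*(-3 + 2*5²))² = (-34 - 5*(-3 + 2*25))² = (-34 - 5*(-3 + 50))² = (-34 - 5*47)² = (-34 - 235)² = (-269)² = 72361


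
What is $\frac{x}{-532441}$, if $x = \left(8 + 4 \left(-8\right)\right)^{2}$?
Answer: $- \frac{576}{532441} \approx -0.0010818$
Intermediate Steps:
$x = 576$ ($x = \left(8 - 32\right)^{2} = \left(-24\right)^{2} = 576$)
$\frac{x}{-532441} = \frac{576}{-532441} = 576 \left(- \frac{1}{532441}\right) = - \frac{576}{532441}$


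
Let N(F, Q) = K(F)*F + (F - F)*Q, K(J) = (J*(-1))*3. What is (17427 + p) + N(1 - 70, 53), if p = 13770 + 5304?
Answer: 22218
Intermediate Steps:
K(J) = -3*J (K(J) = -J*3 = -3*J)
p = 19074
N(F, Q) = -3*F² (N(F, Q) = (-3*F)*F + (F - F)*Q = -3*F² + 0*Q = -3*F² + 0 = -3*F²)
(17427 + p) + N(1 - 70, 53) = (17427 + 19074) - 3*(1 - 70)² = 36501 - 3*(-69)² = 36501 - 3*4761 = 36501 - 14283 = 22218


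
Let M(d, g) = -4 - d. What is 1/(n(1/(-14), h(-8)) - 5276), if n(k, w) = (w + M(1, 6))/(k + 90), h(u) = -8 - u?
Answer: -1259/6642554 ≈ -0.00018954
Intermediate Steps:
n(k, w) = (-5 + w)/(90 + k) (n(k, w) = (w + (-4 - 1*1))/(k + 90) = (w + (-4 - 1))/(90 + k) = (w - 5)/(90 + k) = (-5 + w)/(90 + k))
1/(n(1/(-14), h(-8)) - 5276) = 1/((-5 + (-8 - 1*(-8)))/(90 + 1/(-14)) - 5276) = 1/((-5 + (-8 + 8))/(90 - 1/14) - 5276) = 1/((-5 + 0)/(1259/14) - 5276) = 1/((14/1259)*(-5) - 5276) = 1/(-70/1259 - 5276) = 1/(-6642554/1259) = -1259/6642554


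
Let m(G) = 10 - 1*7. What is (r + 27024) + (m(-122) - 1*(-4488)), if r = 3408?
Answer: 34923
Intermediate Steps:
m(G) = 3 (m(G) = 10 - 7 = 3)
(r + 27024) + (m(-122) - 1*(-4488)) = (3408 + 27024) + (3 - 1*(-4488)) = 30432 + (3 + 4488) = 30432 + 4491 = 34923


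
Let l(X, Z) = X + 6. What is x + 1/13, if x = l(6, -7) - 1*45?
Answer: -428/13 ≈ -32.923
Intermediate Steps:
l(X, Z) = 6 + X
x = -33 (x = (6 + 6) - 1*45 = 12 - 45 = -33)
x + 1/13 = -33 + 1/13 = -428/13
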